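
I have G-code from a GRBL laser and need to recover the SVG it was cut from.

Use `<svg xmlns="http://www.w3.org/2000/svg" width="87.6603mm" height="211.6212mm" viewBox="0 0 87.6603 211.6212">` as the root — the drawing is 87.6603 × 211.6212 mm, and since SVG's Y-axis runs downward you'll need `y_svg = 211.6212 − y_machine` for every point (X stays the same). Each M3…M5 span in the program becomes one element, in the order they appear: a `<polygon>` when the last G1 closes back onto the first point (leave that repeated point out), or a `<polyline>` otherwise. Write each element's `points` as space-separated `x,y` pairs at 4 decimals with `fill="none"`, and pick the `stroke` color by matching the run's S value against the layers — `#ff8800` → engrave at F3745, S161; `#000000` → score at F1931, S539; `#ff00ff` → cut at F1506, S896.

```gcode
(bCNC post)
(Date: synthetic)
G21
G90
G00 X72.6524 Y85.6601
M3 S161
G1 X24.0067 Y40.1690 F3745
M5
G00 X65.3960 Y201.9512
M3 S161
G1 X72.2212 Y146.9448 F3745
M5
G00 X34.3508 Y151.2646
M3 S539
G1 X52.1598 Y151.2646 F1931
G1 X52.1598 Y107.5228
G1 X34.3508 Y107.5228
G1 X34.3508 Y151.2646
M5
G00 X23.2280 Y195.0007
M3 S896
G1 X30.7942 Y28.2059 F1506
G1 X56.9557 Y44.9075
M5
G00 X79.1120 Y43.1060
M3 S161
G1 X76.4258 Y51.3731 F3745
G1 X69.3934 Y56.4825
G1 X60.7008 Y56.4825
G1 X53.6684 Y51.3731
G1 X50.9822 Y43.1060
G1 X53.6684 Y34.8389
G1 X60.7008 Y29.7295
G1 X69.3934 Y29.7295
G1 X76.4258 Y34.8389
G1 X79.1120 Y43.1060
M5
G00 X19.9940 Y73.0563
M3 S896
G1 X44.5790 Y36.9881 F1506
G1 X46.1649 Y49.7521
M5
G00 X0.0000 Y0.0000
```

<svg xmlns="http://www.w3.org/2000/svg" width="87.6603mm" height="211.6212mm" viewBox="0 0 87.6603 211.6212">
  <polyline points="72.6524,125.9611 24.0067,171.4522" fill="none" stroke="#ff8800"/>
  <polyline points="65.3960,9.6700 72.2212,64.6764" fill="none" stroke="#ff8800"/>
  <polygon points="34.3508,60.3566 52.1598,60.3566 52.1598,104.0984 34.3508,104.0984" fill="none" stroke="#000000"/>
  <polyline points="23.2280,16.6205 30.7942,183.4153 56.9557,166.7137" fill="none" stroke="#ff00ff"/>
  <polygon points="79.1120,168.5152 76.4258,160.2481 69.3934,155.1387 60.7008,155.1387 53.6684,160.2481 50.9822,168.5152 53.6684,176.7823 60.7008,181.8917 69.3934,181.8917 76.4258,176.7823" fill="none" stroke="#ff8800"/>
  <polyline points="19.9940,138.5649 44.5790,174.6331 46.1649,161.8691" fill="none" stroke="#ff00ff"/>
</svg>

Machine Y-up, SVG Y-down with viewBox height 211.6212, so y_svg = 211.6212 − y_machine; X carries over.

Run 1: power S161 maps to stroke `#ff8800` (engrave). The run is open, so emit a `<polyline>` with points (Y-flipped): 72.6524,125.9611 24.0067,171.4522.

Run 2: S161 ⇒ engrave layer `#ff8800`. The run is open, so emit a `<polyline>` with points (Y-flipped): 65.3960,9.6700 72.2212,64.6764.

Run 3: power S539 maps to stroke `#000000` (score). The run returns to its start, so emit a `<polygon>` with points (Y-flipped): 34.3508,60.3566 52.1598,60.3566 52.1598,104.0984 34.3508,104.0984.

Run 4: power S896 maps to stroke `#ff00ff` (cut). The run is open, so emit a `<polyline>` with points (Y-flipped): 23.2280,16.6205 30.7942,183.4153 56.9557,166.7137.

Run 5: the run's S161 means `#ff8800` (engrave). The run returns to its start, so emit a `<polygon>` with points (Y-flipped): 79.1120,168.5152 76.4258,160.2481 69.3934,155.1387 60.7008,155.1387 53.6684,160.2481 50.9822,168.5152 53.6684,176.7823 60.7008,181.8917 69.3934,181.8917 76.4258,176.7823.

Run 6: power S896 maps to stroke `#ff00ff` (cut). The run is open, so emit a `<polyline>` with points (Y-flipped): 19.9940,138.5649 44.5790,174.6331 46.1649,161.8691.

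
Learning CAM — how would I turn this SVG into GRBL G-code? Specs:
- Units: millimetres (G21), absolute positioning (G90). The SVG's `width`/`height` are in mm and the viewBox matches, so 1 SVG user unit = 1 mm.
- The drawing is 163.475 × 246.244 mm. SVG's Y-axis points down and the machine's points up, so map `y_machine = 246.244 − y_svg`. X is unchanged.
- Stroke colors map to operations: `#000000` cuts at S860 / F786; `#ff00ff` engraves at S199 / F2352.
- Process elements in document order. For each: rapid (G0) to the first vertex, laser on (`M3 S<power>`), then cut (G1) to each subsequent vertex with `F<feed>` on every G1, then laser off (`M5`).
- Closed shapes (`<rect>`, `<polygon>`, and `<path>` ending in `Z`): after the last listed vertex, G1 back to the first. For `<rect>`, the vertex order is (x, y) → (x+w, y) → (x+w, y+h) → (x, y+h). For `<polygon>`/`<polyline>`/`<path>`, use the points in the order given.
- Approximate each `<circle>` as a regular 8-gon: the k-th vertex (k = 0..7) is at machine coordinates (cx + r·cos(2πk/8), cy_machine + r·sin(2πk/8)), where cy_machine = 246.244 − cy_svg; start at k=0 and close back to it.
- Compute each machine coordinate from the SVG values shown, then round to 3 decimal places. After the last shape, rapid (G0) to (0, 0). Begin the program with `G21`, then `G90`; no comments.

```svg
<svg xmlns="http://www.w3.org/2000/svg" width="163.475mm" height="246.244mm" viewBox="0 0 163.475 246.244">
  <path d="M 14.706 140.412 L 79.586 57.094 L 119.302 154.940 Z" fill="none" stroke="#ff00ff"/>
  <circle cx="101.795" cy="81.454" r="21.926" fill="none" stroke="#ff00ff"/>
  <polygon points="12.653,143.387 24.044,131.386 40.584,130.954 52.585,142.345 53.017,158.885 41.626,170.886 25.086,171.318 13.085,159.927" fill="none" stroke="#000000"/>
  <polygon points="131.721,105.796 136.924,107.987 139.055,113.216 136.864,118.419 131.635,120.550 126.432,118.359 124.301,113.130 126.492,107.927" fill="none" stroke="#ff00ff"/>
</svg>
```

viewBox `0 0 163.475 246.244` with mm width/height → 1 unit = 1 mm. Flip: y_m = 246.244 − y_svg.

**Shape 1** — `<path>` regular polygon, stroke `#ff00ff` → engrave (S199, F2352). Machine vertices: (14.706,105.832) → (79.586,189.150) → (119.302,91.304) → (14.706,105.832). Closed: final G1 returns to the first vertex.

**Shape 2** — `<circle>` circle, stroke `#ff00ff` → engrave (S199, F2352). Machine vertices: (123.721,164.790) → (117.299,180.294) → (101.795,186.716) → (86.291,180.294) → (79.869,164.790) → (86.291,149.286) → (101.795,142.864) → (117.299,149.286) → (123.721,164.790). Closed: final G1 returns to the first vertex.

**Shape 3** — `<polygon>` regular polygon, stroke `#000000` → cut (S860, F786). Machine vertices: (12.653,102.857) → (24.044,114.858) → (40.584,115.290) → (52.585,103.899) → (53.017,87.359) → (41.626,75.358) → (25.086,74.926) → (13.085,86.317) → (12.653,102.857). Closed: final G1 returns to the first vertex.

**Shape 4** — `<polygon>` regular polygon, stroke `#ff00ff` → engrave (S199, F2352). Machine vertices: (131.721,140.448) → (136.924,138.257) → (139.055,133.028) → (136.864,127.825) → (131.635,125.694) → (126.432,127.885) → (124.301,133.114) → (126.492,138.317) → (131.721,140.448). Closed: final G1 returns to the first vertex.

G21
G90
G0 X14.706 Y105.832
M3 S199
G1 X79.586 Y189.150 F2352
G1 X119.302 Y91.304 F2352
G1 X14.706 Y105.832 F2352
M5
G0 X123.721 Y164.790
M3 S199
G1 X117.299 Y180.294 F2352
G1 X101.795 Y186.716 F2352
G1 X86.291 Y180.294 F2352
G1 X79.869 Y164.790 F2352
G1 X86.291 Y149.286 F2352
G1 X101.795 Y142.864 F2352
G1 X117.299 Y149.286 F2352
G1 X123.721 Y164.790 F2352
M5
G0 X12.653 Y102.857
M3 S860
G1 X24.044 Y114.858 F786
G1 X40.584 Y115.290 F786
G1 X52.585 Y103.899 F786
G1 X53.017 Y87.359 F786
G1 X41.626 Y75.358 F786
G1 X25.086 Y74.926 F786
G1 X13.085 Y86.317 F786
G1 X12.653 Y102.857 F786
M5
G0 X131.721 Y140.448
M3 S199
G1 X136.924 Y138.257 F2352
G1 X139.055 Y133.028 F2352
G1 X136.864 Y127.825 F2352
G1 X131.635 Y125.694 F2352
G1 X126.432 Y127.885 F2352
G1 X124.301 Y133.114 F2352
G1 X126.492 Y138.317 F2352
G1 X131.721 Y140.448 F2352
M5
G0 X0.000 Y0.000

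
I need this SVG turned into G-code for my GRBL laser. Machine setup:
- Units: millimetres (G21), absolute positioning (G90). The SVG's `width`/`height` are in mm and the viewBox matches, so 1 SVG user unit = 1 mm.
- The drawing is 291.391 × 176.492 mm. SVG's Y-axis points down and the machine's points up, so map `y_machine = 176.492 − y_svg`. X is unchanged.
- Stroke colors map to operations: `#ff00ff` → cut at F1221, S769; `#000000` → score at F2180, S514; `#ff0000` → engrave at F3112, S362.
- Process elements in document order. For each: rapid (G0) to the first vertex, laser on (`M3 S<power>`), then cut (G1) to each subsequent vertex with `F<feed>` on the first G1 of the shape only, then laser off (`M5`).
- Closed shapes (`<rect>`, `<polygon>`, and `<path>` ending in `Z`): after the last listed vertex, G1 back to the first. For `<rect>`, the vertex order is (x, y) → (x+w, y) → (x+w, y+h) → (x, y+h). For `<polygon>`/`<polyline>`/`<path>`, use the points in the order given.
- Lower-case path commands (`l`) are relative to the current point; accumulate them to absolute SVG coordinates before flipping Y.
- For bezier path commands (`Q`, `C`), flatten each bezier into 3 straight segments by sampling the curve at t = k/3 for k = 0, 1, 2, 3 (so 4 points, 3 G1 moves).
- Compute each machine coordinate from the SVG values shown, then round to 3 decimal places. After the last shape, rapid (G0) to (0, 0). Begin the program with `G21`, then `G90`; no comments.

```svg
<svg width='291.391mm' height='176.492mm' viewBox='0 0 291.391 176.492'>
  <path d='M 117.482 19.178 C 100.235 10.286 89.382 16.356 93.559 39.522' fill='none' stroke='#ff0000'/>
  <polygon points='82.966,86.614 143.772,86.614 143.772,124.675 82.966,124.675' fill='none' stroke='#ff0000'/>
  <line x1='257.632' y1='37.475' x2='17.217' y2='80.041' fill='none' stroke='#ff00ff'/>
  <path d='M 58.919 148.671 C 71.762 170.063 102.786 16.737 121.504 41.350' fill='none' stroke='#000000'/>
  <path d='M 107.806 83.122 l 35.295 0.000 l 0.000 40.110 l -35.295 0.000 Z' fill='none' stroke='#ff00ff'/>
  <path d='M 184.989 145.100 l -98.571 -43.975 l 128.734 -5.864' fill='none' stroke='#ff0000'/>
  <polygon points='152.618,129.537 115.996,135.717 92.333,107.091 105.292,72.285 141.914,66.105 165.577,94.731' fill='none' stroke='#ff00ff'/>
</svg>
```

G21
G90
G0 X117.482 Y157.314
M3 S362
G1 X102.686 Y161.140 F3112
G1 X94.072 Y154.516
G1 X93.559 Y136.970
M5
G0 X82.966 Y89.878
M3 S362
G1 X143.772 Y89.878 F3112
G1 X143.772 Y51.817
G1 X82.966 Y51.817
G1 X82.966 Y89.878
M5
G0 X257.632 Y139.017
M3 S769
G1 X17.217 Y96.451 F1221
M5
G0 X58.919 Y27.821
M3 S514
G1 X76.693 Y51.607 F2180
G1 X99.813 Y113.503
G1 X121.504 Y135.142
M5
G0 X107.806 Y93.370
M3 S769
G1 X143.101 Y93.370 F1221
G1 X143.101 Y53.260
G1 X107.806 Y53.260
G1 X107.806 Y93.370
M5
G0 X184.989 Y31.392
M3 S362
G1 X86.418 Y75.367 F3112
G1 X215.152 Y81.231
M5
G0 X152.618 Y46.955
M3 S769
G1 X115.996 Y40.775 F1221
G1 X92.333 Y69.401
G1 X105.292 Y104.207
G1 X141.914 Y110.387
G1 X165.577 Y81.761
G1 X152.618 Y46.955
M5
G0 X0.000 Y0.000

Since the viewBox matches the mm dimensions, user units are millimetres directly. The only transform is the Y-flip y_m = 176.492 − y_svg.

Shape 1 is a cubic bezier drawn with `<path>`. Its stroke #ff0000 means engrave at S362, F3112. After flipping Y the toolpath is (117.482,157.314) → (102.686,161.140) → (94.072,154.516) → (93.559,136.970).

Shape 2 is a rectangle drawn with `<polygon>`. Its stroke #ff0000 means engrave at S362, F3112. After flipping Y the toolpath is (82.966,89.878) → (143.772,89.878) → (143.772,51.817) → (82.966,51.817) → (82.966,89.878), returning to the start.

Shape 3 is a line segment drawn with `<line>`. Its stroke #ff00ff means cut at S769, F1221. After flipping Y the toolpath is (257.632,139.017) → (17.217,96.451).

Shape 4 is a cubic bezier drawn with `<path>`. Its stroke #000000 means score at S514, F2180. After flipping Y the toolpath is (58.919,27.821) → (76.693,51.607) → (99.813,113.503) → (121.504,135.142).

Shape 5 is a rectangle drawn with `<path>`. Its stroke #ff00ff means cut at S769, F1221. After flipping Y the toolpath is (107.806,93.370) → (143.101,93.370) → (143.101,53.260) → (107.806,53.260) → (107.806,93.370), returning to the start.

Shape 6 is a open polyline drawn with `<path>`. Its stroke #ff0000 means engrave at S362, F3112. After flipping Y the toolpath is (184.989,31.392) → (86.418,75.367) → (215.152,81.231).

Shape 7 is a regular polygon drawn with `<polygon>`. Its stroke #ff00ff means cut at S769, F1221. After flipping Y the toolpath is (152.618,46.955) → (115.996,40.775) → (92.333,69.401) → (105.292,104.207) → (141.914,110.387) → (165.577,81.761) → (152.618,46.955), returning to the start.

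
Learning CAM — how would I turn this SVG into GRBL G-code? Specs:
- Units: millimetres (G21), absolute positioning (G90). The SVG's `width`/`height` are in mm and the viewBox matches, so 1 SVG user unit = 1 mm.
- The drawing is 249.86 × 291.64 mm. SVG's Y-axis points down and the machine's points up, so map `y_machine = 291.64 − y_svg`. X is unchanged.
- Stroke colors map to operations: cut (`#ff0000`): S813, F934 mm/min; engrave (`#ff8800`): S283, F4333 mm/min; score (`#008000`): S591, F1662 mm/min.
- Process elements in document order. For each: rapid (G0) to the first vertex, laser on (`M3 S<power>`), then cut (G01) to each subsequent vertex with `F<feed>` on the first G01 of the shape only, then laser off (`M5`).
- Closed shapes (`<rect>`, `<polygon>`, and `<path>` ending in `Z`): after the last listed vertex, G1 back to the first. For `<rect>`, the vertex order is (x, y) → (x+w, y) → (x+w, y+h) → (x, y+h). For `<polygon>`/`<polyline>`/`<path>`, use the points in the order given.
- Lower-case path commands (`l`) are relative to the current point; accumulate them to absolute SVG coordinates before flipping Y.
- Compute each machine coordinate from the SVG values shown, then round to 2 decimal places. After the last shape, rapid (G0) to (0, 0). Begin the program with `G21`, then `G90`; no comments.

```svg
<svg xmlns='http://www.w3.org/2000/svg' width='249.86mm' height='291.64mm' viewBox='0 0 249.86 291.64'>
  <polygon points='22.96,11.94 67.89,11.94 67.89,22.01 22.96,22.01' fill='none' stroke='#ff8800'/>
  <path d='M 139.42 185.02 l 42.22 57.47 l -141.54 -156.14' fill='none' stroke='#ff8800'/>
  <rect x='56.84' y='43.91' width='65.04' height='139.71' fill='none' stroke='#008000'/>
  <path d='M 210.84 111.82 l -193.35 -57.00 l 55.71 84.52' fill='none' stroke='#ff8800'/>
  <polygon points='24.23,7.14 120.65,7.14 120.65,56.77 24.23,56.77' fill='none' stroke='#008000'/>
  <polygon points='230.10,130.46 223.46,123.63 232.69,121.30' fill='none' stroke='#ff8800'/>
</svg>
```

G21
G90
G0 X22.96 Y279.70
M3 S283
G01 X67.89 Y279.70 F4333
G01 X67.89 Y269.63
G01 X22.96 Y269.63
G01 X22.96 Y279.70
M5
G0 X139.42 Y106.62
M3 S283
G01 X181.64 Y49.15 F4333
G01 X40.10 Y205.29
M5
G0 X56.84 Y247.73
M3 S591
G01 X121.88 Y247.73 F1662
G01 X121.88 Y108.02
G01 X56.84 Y108.02
G01 X56.84 Y247.73
M5
G0 X210.84 Y179.82
M3 S283
G01 X17.49 Y236.82 F4333
G01 X73.20 Y152.30
M5
G0 X24.23 Y284.50
M3 S591
G01 X120.65 Y284.50 F1662
G01 X120.65 Y234.87
G01 X24.23 Y234.87
G01 X24.23 Y284.50
M5
G0 X230.10 Y161.18
M3 S283
G01 X223.46 Y168.01 F4333
G01 X232.69 Y170.34
G01 X230.10 Y161.18
M5
G0 X0.00 Y0.00

1 u = 1 mm; y_m = 291.64 − y.

[1] `<polygon>` rectangle, #ff8800→engrave S283 F4333: (22.96,279.70) → (67.89,279.70) → (67.89,269.63) → (22.96,269.63) → (22.96,279.70) (closed)

[2] `<path>` open polyline, #ff8800→engrave S283 F4333: (139.42,106.62) → (181.64,49.15) → (40.10,205.29)

[3] `<rect>` rectangle, #008000→score S591 F1662: (56.84,247.73) → (121.88,247.73) → (121.88,108.02) → (56.84,108.02) → (56.84,247.73) (closed)

[4] `<path>` open polyline, #ff8800→engrave S283 F4333: (210.84,179.82) → (17.49,236.82) → (73.20,152.30)

[5] `<polygon>` rectangle, #008000→score S591 F1662: (24.23,284.50) → (120.65,284.50) → (120.65,234.87) → (24.23,234.87) → (24.23,284.50) (closed)

[6] `<polygon>` regular polygon, #ff8800→engrave S283 F4333: (230.10,161.18) → (223.46,168.01) → (232.69,170.34) → (230.10,161.18) (closed)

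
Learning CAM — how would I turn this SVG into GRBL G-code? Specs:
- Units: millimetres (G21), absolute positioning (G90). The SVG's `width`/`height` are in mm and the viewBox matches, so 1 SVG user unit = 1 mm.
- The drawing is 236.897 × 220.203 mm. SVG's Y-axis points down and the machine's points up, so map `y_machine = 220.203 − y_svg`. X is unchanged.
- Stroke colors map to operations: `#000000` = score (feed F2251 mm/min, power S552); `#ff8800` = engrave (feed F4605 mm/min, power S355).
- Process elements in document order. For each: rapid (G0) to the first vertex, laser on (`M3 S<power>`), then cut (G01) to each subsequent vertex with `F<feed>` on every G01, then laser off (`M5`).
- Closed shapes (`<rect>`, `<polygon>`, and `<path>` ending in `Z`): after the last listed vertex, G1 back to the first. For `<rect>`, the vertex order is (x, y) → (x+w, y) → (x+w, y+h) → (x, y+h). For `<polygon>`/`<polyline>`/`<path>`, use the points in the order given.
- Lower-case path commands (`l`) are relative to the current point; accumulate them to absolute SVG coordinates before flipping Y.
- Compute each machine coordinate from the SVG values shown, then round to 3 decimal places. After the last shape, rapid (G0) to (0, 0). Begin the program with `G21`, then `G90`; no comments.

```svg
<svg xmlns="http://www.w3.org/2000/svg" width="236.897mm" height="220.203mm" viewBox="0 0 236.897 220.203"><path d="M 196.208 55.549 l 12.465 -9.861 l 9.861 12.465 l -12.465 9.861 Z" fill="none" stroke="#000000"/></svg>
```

G21
G90
G0 X196.208 Y164.654
M3 S552
G01 X208.673 Y174.515 F2251
G01 X218.534 Y162.050 F2251
G01 X206.069 Y152.189 F2251
G01 X196.208 Y164.654 F2251
M5
G0 X0.000 Y0.000

Since the viewBox matches the mm dimensions, user units are millimetres directly. The only transform is the Y-flip y_m = 220.203 − y_svg.

Shape 1 is a regular polygon drawn with `<path>`. Its stroke #000000 means score at S552, F2251. After flipping Y the toolpath is (196.208,164.654) → (208.673,174.515) → (218.534,162.050) → (206.069,152.189) → (196.208,164.654), returning to the start.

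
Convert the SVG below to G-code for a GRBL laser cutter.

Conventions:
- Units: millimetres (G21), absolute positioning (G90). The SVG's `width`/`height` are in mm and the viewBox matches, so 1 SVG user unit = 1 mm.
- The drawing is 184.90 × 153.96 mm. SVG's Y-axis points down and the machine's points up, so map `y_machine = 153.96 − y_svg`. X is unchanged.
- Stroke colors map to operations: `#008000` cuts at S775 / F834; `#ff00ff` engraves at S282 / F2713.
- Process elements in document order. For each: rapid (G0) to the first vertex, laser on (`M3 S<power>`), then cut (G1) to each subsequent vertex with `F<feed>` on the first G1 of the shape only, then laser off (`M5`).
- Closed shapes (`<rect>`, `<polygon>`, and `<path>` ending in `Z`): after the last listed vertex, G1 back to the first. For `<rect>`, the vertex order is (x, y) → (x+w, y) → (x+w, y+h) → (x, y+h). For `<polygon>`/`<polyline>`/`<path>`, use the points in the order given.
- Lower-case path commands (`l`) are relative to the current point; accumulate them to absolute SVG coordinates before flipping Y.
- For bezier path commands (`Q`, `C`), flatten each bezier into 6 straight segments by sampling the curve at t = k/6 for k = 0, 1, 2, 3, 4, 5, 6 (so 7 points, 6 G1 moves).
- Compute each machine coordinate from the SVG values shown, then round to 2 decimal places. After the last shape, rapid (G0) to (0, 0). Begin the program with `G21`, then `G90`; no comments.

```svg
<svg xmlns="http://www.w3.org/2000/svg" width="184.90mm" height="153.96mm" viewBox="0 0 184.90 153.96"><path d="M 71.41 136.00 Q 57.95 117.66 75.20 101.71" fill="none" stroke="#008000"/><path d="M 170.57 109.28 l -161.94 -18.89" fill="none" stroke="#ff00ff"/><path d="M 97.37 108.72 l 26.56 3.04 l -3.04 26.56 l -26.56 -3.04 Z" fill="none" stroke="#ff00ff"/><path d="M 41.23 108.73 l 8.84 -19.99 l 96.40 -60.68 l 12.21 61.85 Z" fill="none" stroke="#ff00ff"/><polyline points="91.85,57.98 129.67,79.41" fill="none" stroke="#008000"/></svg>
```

G21
G90
G0 X71.41 Y17.96
M3 S775
G1 X67.78 Y24.01 F834
G1 X65.85 Y29.92
G1 X65.63 Y35.70
G1 X67.11 Y41.35
G1 X70.30 Y46.87
G1 X75.20 Y52.25
M5
G0 X170.57 Y44.68
M3 S282
G1 X8.63 Y63.57 F2713
M5
G0 X97.37 Y45.24
M3 S282
G1 X123.93 Y42.20 F2713
G1 X120.89 Y15.64
G1 X94.33 Y18.68
G1 X97.37 Y45.24
M5
G0 X41.23 Y45.23
M3 S282
G1 X50.07 Y65.22 F2713
G1 X146.47 Y125.90
G1 X158.68 Y64.05
G1 X41.23 Y45.23
M5
G0 X91.85 Y95.98
M3 S775
G1 X129.67 Y74.55 F834
M5
G0 X0.00 Y0.00

1 u = 1 mm; y_m = 153.96 − y.

[1] `<path>` quadratic bezier, #008000→cut S775 F834: (71.41,17.96) → (67.78,24.01) → (65.85,29.92) → (65.63,35.70) → (67.11,41.35) → (70.30,46.87) → (75.20,52.25)

[2] `<path>` line segment, #ff00ff→engrave S282 F2713: (170.57,44.68) → (8.63,63.57)

[3] `<path>` regular polygon, #ff00ff→engrave S282 F2713: (97.37,45.24) → (123.93,42.20) → (120.89,15.64) → (94.33,18.68) → (97.37,45.24) (closed)

[4] `<path>` closed polygon, #ff00ff→engrave S282 F2713: (41.23,45.23) → (50.07,65.22) → (146.47,125.90) → (158.68,64.05) → (41.23,45.23) (closed)

[5] `<polyline>` line segment, #008000→cut S775 F834: (91.85,95.98) → (129.67,74.55)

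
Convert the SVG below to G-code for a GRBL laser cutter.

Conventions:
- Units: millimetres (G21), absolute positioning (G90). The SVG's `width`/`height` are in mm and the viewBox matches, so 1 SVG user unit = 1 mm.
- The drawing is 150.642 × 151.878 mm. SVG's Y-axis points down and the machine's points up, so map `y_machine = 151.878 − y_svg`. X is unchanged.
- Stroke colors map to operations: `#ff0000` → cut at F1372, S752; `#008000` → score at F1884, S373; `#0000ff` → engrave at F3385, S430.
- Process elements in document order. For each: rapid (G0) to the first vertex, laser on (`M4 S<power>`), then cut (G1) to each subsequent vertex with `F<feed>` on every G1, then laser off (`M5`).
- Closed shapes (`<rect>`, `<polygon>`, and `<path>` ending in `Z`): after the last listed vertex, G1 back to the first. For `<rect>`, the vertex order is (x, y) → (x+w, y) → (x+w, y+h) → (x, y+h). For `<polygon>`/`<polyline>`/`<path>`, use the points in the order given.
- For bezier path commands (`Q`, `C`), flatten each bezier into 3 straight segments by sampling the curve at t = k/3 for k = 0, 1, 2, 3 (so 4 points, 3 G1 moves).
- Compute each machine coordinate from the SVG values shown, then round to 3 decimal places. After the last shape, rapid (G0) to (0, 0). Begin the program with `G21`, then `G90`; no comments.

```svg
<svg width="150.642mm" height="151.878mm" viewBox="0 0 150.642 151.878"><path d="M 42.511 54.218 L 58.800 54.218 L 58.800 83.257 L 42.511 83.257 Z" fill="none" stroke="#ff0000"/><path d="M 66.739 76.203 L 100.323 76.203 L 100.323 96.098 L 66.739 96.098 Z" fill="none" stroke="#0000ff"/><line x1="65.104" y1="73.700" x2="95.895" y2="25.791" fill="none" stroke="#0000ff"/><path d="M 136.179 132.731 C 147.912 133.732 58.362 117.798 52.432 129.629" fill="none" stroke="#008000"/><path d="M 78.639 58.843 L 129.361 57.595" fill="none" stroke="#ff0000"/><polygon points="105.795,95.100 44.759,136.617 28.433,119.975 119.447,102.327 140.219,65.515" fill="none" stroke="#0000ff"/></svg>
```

1 u = 1 mm; y_m = 151.878 − y.

[1] `<path>` rectangle, #ff0000→cut S752 F1372: (42.511,97.660) → (58.800,97.660) → (58.800,68.621) → (42.511,68.621) → (42.511,97.660) (closed)

[2] `<path>` rectangle, #0000ff→engrave S430 F3385: (66.739,75.675) → (100.323,75.675) → (100.323,55.780) → (66.739,55.780) → (66.739,75.675) (closed)

[3] `<line>` line segment, #0000ff→engrave S430 F3385: (65.104,78.178) → (95.895,126.087)

[4] `<path>` cubic bezier, #008000→score S373 F1884: (136.179,19.147) → (120.999,22.135) → (79.387,26.481) → (52.432,22.249)

[5] `<path>` line segment, #ff0000→cut S752 F1372: (78.639,93.035) → (129.361,94.283)

[6] `<polygon>` closed polygon, #0000ff→engrave S430 F3385: (105.795,56.778) → (44.759,15.261) → (28.433,31.903) → (119.447,49.551) → (140.219,86.363) → (105.795,56.778) (closed)

G21
G90
G0 X42.511 Y97.660
M4 S752
G1 X58.800 Y97.660 F1372
G1 X58.800 Y68.621 F1372
G1 X42.511 Y68.621 F1372
G1 X42.511 Y97.660 F1372
M5
G0 X66.739 Y75.675
M4 S430
G1 X100.323 Y75.675 F3385
G1 X100.323 Y55.780 F3385
G1 X66.739 Y55.780 F3385
G1 X66.739 Y75.675 F3385
M5
G0 X65.104 Y78.178
M4 S430
G1 X95.895 Y126.087 F3385
M5
G0 X136.179 Y19.147
M4 S373
G1 X120.999 Y22.135 F1884
G1 X79.387 Y26.481 F1884
G1 X52.432 Y22.249 F1884
M5
G0 X78.639 Y93.035
M4 S752
G1 X129.361 Y94.283 F1372
M5
G0 X105.795 Y56.778
M4 S430
G1 X44.759 Y15.261 F3385
G1 X28.433 Y31.903 F3385
G1 X119.447 Y49.551 F3385
G1 X140.219 Y86.363 F3385
G1 X105.795 Y56.778 F3385
M5
G0 X0.000 Y0.000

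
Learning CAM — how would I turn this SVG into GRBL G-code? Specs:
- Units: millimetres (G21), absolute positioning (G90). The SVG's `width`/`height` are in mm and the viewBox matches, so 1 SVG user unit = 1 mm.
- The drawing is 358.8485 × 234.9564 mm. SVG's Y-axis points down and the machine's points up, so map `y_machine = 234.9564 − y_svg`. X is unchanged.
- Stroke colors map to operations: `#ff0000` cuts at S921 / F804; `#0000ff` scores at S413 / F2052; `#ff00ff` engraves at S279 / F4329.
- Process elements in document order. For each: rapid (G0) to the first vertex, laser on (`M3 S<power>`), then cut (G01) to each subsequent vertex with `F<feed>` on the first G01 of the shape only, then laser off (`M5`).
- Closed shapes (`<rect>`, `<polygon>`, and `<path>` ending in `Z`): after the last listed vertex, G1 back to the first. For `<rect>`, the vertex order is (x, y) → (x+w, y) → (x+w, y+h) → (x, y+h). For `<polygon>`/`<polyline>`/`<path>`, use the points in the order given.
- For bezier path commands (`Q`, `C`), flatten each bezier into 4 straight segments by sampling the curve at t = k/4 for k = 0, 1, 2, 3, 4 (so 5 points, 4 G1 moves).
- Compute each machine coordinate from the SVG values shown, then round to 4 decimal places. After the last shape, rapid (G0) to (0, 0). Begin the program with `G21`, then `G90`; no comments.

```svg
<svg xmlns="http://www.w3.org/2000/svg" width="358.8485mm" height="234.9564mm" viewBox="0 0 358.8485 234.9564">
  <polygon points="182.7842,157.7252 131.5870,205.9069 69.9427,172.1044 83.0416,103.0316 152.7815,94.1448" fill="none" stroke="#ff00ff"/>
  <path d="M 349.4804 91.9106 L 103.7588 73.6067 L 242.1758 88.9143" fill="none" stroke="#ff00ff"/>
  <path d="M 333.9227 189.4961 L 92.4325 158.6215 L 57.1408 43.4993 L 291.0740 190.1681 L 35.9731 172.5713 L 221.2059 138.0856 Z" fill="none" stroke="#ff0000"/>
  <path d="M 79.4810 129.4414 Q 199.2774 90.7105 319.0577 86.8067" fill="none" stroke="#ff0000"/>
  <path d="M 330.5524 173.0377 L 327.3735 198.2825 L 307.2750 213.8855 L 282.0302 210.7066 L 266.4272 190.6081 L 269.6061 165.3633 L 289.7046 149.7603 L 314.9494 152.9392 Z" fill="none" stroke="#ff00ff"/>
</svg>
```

G21
G90
G0 X182.7842 Y77.2312
M3 S279
G01 X131.5870 Y29.0495 F4329
G01 X69.9427 Y62.8520
G01 X83.0416 Y131.9248
G01 X152.7815 Y140.8116
G01 X182.7842 Y77.2312
M5
G0 X349.4804 Y143.0458
M3 S279
G01 X103.7588 Y161.3497 F4329
G01 X242.1758 Y146.0421
M5
G0 X333.9227 Y45.4603
M3 S921
G01 X92.4325 Y76.3349 F804
G01 X57.1408 Y191.4571
G01 X291.0740 Y44.7883
G01 X35.9731 Y62.3851
G01 X221.2059 Y96.8708
G01 X333.9227 Y45.4603
M5
G0 X79.4810 Y105.5150
M3 S921
G01 X139.3782 Y122.7038 F804
G01 X199.2734 Y135.5391
G01 X259.1665 Y144.0211
G01 X319.0577 Y148.1497
M5
G0 X330.5524 Y61.9187
M3 S279
G01 X327.3735 Y36.6739 F4329
G01 X307.2750 Y21.0709
G01 X282.0302 Y24.2498
G01 X266.4272 Y44.3483
G01 X269.6061 Y69.5931
G01 X289.7046 Y85.1961
G01 X314.9494 Y82.0172
G01 X330.5524 Y61.9187
M5
G0 X0.0000 Y0.0000

viewBox `0 0 358.8485 234.9564` with mm width/height → 1 unit = 1 mm. Flip: y_m = 234.9564 − y_svg.

**Shape 1** — `<polygon>` regular polygon, stroke `#ff00ff` → engrave (S279, F4329). Machine vertices: (182.7842,77.2312) → (131.5870,29.0495) → (69.9427,62.8520) → (83.0416,131.9248) → (152.7815,140.8116) → (182.7842,77.2312). Closed: final G1 returns to the first vertex.

**Shape 2** — `<path>` open polyline, stroke `#ff00ff` → engrave (S279, F4329). Machine vertices: (349.4804,143.0458) → (103.7588,161.3497) → (242.1758,146.0421). Open path.

**Shape 3** — `<path>` closed polygon, stroke `#ff0000` → cut (S921, F804). Machine vertices: (333.9227,45.4603) → (92.4325,76.3349) → (57.1408,191.4571) → (291.0740,44.7883) → (35.9731,62.3851) → (221.2059,96.8708) → (333.9227,45.4603). Closed: final G1 returns to the first vertex.

**Shape 4** — `<path>` quadratic bezier, stroke `#ff0000` → cut (S921, F804). Control points (SVG): P0=(79.4810,129.4414), P1=(199.2774,90.7105), P2=(319.0577,86.8067); sampled at t=k/4. Machine vertices: (79.4810,105.5150) → (139.3782,122.7038) → (199.2734,135.5391) → (259.1665,144.0211) → (319.0577,148.1497). Open path.

**Shape 5** — `<path>` regular polygon, stroke `#ff00ff` → engrave (S279, F4329). Machine vertices: (330.5524,61.9187) → (327.3735,36.6739) → (307.2750,21.0709) → (282.0302,24.2498) → (266.4272,44.3483) → (269.6061,69.5931) → (289.7046,85.1961) → (314.9494,82.0172) → (330.5524,61.9187). Closed: final G1 returns to the first vertex.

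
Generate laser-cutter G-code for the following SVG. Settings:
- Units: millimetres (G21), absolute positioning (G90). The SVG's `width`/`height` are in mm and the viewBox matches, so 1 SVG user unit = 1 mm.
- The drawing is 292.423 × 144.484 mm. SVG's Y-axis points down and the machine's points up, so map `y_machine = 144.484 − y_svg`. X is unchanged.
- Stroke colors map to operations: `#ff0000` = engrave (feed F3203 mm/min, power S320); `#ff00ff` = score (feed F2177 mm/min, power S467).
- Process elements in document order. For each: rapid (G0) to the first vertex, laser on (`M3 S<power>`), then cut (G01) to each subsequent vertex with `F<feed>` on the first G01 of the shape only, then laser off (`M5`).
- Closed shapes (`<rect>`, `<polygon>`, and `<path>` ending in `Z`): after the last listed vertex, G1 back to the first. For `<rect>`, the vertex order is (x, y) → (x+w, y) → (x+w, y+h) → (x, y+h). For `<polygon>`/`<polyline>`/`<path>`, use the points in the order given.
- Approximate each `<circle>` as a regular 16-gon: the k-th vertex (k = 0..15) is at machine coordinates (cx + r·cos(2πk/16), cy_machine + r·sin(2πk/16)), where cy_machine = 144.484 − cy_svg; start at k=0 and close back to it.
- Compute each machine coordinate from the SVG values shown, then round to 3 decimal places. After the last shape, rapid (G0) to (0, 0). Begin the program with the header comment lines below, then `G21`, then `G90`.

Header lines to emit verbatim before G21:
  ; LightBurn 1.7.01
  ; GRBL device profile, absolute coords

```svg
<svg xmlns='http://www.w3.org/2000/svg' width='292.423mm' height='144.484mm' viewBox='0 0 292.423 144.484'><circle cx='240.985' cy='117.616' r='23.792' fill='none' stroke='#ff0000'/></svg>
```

viewBox `0 0 292.423 144.484` with mm width/height → 1 unit = 1 mm. Flip: y_m = 144.484 − y_svg.

**Shape 1** — `<circle>` circle, stroke `#ff0000` → engrave (S320, F3203). Machine vertices: (264.777,26.868) → (262.966,35.973) → (257.808,43.691) → (250.090,48.849) → (240.985,50.660) → (231.880,48.849) → (224.162,43.691) → (219.004,35.973) → (217.193,26.868) → (219.004,17.763) → (224.162,10.045) → (231.880,4.887) → (240.985,3.076) → (250.090,4.887) → (257.808,10.045) → (262.966,17.763) → (264.777,26.868). Closed: final G1 returns to the first vertex.

; LightBurn 1.7.01
; GRBL device profile, absolute coords
G21
G90
G0 X264.777 Y26.868
M3 S320
G01 X262.966 Y35.973 F3203
G01 X257.808 Y43.691
G01 X250.090 Y48.849
G01 X240.985 Y50.660
G01 X231.880 Y48.849
G01 X224.162 Y43.691
G01 X219.004 Y35.973
G01 X217.193 Y26.868
G01 X219.004 Y17.763
G01 X224.162 Y10.045
G01 X231.880 Y4.887
G01 X240.985 Y3.076
G01 X250.090 Y4.887
G01 X257.808 Y10.045
G01 X262.966 Y17.763
G01 X264.777 Y26.868
M5
G0 X0.000 Y0.000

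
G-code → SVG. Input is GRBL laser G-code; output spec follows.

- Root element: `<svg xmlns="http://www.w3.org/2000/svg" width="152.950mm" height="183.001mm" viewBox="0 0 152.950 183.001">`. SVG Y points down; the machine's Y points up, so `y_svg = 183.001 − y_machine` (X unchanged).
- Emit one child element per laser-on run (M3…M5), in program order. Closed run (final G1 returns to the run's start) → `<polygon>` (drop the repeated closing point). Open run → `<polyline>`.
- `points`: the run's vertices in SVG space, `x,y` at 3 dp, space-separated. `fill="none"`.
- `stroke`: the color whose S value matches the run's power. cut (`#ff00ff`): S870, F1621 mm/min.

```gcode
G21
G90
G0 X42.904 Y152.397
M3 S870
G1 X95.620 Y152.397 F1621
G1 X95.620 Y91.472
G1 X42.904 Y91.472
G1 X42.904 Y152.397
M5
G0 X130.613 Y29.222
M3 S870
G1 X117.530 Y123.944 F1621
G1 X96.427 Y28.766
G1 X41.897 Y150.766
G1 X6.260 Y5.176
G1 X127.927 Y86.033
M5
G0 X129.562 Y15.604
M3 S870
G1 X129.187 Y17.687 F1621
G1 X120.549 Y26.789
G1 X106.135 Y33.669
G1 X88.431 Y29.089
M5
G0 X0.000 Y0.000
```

<svg xmlns="http://www.w3.org/2000/svg" width="152.950mm" height="183.001mm" viewBox="0 0 152.950 183.001">
  <polygon points="42.904,30.604 95.620,30.604 95.620,91.529 42.904,91.529" fill="none" stroke="#ff00ff"/>
  <polyline points="130.613,153.779 117.530,59.057 96.427,154.235 41.897,32.235 6.260,177.825 127.927,96.968" fill="none" stroke="#ff00ff"/>
  <polyline points="129.562,167.397 129.187,165.314 120.549,156.212 106.135,149.332 88.431,153.912" fill="none" stroke="#ff00ff"/>
</svg>

Each laser-on run becomes one SVG element. Flip Y back into SVG space with y_svg = 183.001 − y_machine. Every run uses S870, so all elements get stroke `#ff00ff` (cut).

Run 1: The run returns to its start, so emit a `<polygon>` with points (Y-flipped): 42.904,30.604 95.620,30.604 95.620,91.529 42.904,91.529.

Run 2: The run is open, so emit a `<polyline>` with points (Y-flipped): 130.613,153.779 117.530,59.057 96.427,154.235 41.897,32.235 6.260,177.825 127.927,96.968.

Run 3: The run is open, so emit a `<polyline>` with points (Y-flipped): 129.562,167.397 129.187,165.314 120.549,156.212 106.135,149.332 88.431,153.912.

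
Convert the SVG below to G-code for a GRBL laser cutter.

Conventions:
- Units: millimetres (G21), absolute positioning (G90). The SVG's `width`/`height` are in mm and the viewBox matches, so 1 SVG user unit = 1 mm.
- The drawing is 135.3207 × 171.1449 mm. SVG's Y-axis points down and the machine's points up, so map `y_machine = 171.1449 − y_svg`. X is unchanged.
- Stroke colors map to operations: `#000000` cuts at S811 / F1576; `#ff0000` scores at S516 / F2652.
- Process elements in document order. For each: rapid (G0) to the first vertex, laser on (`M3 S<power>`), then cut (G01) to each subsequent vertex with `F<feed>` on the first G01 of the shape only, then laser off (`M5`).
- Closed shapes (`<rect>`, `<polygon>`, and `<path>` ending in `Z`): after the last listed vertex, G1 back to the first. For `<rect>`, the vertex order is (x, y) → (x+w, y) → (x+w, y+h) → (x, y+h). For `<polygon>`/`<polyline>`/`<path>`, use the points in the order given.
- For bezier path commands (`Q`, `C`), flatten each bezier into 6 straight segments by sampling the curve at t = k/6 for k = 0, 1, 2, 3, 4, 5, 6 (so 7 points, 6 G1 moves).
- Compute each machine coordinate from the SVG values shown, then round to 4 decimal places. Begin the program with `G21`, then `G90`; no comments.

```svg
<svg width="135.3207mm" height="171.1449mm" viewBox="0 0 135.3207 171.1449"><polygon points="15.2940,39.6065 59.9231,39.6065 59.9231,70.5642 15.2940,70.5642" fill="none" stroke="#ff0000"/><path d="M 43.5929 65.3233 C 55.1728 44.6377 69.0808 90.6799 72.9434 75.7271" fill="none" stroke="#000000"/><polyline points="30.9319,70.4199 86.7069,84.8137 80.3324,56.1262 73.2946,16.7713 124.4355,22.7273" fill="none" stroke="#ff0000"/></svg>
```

Since the viewBox matches the mm dimensions, user units are millimetres directly. The only transform is the Y-flip y_m = 171.1449 − y_svg.

Shape 1 is a rectangle drawn with `<polygon>`. Its stroke #ff0000 means score at S516, F2652. After flipping Y the toolpath is (15.2940,131.5384) → (59.9231,131.5384) → (59.9231,100.5807) → (15.2940,100.5807) → (15.2940,131.5384), returning to the start.

Shape 2 is a cubic bezier drawn with `<path>`. Its stroke #000000 means cut at S811, F1576. After flipping Y the toolpath is (43.5929,105.8216) → (49.5196,111.1951) → (55.4906,108.9951) → (61.1621,102.7695) → (66.1906,96.0662) → (70.2323,92.4330) → (72.9434,95.4178).

Shape 3 is a open polyline drawn with `<polyline>`. Its stroke #ff0000 means score at S516, F2652. After flipping Y the toolpath is (30.9319,100.7250) → (86.7069,86.3312) → (80.3324,115.0187) → (73.2946,154.3736) → (124.4355,148.4176).

G21
G90
G0 X15.2940 Y131.5384
M3 S516
G01 X59.9231 Y131.5384 F2652
G01 X59.9231 Y100.5807
G01 X15.2940 Y100.5807
G01 X15.2940 Y131.5384
M5
G0 X43.5929 Y105.8216
M3 S811
G01 X49.5196 Y111.1951 F1576
G01 X55.4906 Y108.9951
G01 X61.1621 Y102.7695
G01 X66.1906 Y96.0662
G01 X70.2323 Y92.4330
G01 X72.9434 Y95.4178
M5
G0 X30.9319 Y100.7250
M3 S516
G01 X86.7069 Y86.3312 F2652
G01 X80.3324 Y115.0187
G01 X73.2946 Y154.3736
G01 X124.4355 Y148.4176
M5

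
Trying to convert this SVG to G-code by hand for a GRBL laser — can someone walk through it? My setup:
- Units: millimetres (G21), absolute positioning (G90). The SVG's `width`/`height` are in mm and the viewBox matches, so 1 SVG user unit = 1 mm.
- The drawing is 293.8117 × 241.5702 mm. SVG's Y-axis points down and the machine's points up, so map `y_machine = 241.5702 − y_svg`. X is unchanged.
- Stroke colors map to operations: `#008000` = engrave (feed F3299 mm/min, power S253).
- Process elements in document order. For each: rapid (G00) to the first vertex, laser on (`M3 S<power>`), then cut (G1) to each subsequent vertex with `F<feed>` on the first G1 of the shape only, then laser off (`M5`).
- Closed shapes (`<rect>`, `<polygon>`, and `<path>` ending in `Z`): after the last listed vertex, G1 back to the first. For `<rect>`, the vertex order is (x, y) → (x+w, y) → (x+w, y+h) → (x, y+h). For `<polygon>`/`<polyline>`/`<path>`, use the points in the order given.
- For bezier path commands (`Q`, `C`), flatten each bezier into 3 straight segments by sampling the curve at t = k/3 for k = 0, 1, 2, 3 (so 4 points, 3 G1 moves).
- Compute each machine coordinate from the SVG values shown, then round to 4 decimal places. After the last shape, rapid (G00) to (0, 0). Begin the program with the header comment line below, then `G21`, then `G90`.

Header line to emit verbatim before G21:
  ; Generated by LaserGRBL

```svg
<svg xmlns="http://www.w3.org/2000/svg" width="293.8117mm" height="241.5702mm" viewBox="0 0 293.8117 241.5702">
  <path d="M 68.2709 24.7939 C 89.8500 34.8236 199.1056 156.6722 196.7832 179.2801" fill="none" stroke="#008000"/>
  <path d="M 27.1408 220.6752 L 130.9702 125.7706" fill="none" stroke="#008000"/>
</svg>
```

viewBox `0 0 293.8117 241.5702` with mm width/height → 1 unit = 1 mm. Flip: y_m = 241.5702 − y_svg.

**Shape 1** — `<path>` cubic bezier, stroke `#008000` → engrave (S253, F3299). Control points (SVG): P0=(68.2709,24.7939), P1=(89.8500,34.8236), P2=(199.1056,156.6722), P3=(196.7832,179.2801); sampled at t=k/3. Machine vertices: (68.2709,216.7763) → (111.6957,177.2907) → (169.2927,110.1612) → (196.7832,62.2901). Open path.

**Shape 2** — `<path>` line segment, stroke `#008000` → engrave (S253, F3299). Machine vertices: (27.1408,20.8950) → (130.9702,115.7996). Open path.

; Generated by LaserGRBL
G21
G90
G00 X68.2709 Y216.7763
M3 S253
G1 X111.6957 Y177.2907 F3299
G1 X169.2927 Y110.1612
G1 X196.7832 Y62.2901
M5
G00 X27.1408 Y20.8950
M3 S253
G1 X130.9702 Y115.7996 F3299
M5
G00 X0.0000 Y0.0000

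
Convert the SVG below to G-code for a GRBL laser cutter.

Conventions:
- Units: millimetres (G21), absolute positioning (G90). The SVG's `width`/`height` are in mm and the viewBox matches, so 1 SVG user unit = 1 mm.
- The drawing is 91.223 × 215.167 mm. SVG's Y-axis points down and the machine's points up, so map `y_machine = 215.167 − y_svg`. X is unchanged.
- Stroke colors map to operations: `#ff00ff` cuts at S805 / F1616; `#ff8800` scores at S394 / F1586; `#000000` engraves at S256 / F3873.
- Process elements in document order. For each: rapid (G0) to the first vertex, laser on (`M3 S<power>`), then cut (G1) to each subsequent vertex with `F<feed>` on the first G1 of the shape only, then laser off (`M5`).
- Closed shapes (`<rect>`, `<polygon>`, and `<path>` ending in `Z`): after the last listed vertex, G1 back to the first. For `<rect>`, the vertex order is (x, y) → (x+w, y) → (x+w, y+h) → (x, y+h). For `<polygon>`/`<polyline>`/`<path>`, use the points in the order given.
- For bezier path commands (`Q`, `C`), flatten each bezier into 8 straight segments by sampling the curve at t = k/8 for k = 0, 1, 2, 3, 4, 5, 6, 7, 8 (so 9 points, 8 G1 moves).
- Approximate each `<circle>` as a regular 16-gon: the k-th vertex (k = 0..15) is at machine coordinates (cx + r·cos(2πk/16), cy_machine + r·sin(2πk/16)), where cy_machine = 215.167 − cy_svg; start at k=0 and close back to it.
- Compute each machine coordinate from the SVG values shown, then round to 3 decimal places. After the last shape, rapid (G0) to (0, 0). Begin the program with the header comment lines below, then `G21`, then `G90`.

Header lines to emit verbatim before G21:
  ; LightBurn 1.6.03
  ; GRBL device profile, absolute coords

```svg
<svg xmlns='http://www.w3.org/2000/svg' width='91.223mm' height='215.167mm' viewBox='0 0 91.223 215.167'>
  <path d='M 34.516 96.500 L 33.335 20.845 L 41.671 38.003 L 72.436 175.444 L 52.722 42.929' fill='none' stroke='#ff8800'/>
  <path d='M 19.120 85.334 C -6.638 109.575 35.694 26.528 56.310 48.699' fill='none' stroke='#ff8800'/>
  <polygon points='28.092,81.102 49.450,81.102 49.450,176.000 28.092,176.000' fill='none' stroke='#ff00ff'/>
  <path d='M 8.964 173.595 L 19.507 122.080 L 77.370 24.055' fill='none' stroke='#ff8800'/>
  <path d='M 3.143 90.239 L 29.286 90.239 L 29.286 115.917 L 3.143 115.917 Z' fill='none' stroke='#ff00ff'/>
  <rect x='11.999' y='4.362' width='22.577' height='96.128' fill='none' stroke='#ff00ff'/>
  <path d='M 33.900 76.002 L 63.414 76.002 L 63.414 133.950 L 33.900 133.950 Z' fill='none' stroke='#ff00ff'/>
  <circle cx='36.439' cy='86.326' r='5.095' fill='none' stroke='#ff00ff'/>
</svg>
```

1 u = 1 mm; y_m = 215.167 − y.

[1] `<path>` open polyline, #ff8800→score S394 F1586: (34.516,118.667) → (33.335,194.322) → (41.671,177.164) → (72.436,39.723) → (52.722,172.238)

[2] `<path>` cubic bezier, #ff8800→score S394 F1586: (19.120,129.833) → (12.477,125.357) → (11.165,128.448) → (14.132,136.618) → (20.325,147.374) → (28.691,158.228) → (38.179,166.688) → (47.736,170.265) → (56.310,166.468)

[3] `<polygon>` rectangle, #ff00ff→cut S805 F1616: (28.092,134.065) → (49.450,134.065) → (49.450,39.167) → (28.092,39.167) → (28.092,134.065) (closed)

[4] `<path>` open polyline, #ff8800→score S394 F1586: (8.964,41.572) → (19.507,93.087) → (77.370,191.112)

[5] `<path>` rectangle, #ff00ff→cut S805 F1616: (3.143,124.928) → (29.286,124.928) → (29.286,99.250) → (3.143,99.250) → (3.143,124.928) (closed)

[6] `<rect>` rectangle, #ff00ff→cut S805 F1616: (11.999,210.805) → (34.576,210.805) → (34.576,114.677) → (11.999,114.677) → (11.999,210.805) (closed)

[7] `<path>` rectangle, #ff00ff→cut S805 F1616: (33.900,139.165) → (63.414,139.165) → (63.414,81.217) → (33.900,81.217) → (33.900,139.165) (closed)

[8] `<circle>` circle, #ff00ff→cut S805 F1616: (41.534,128.841) → (41.146,130.791) → (40.042,132.444) → (38.389,133.548) → (36.439,133.936) → (34.489,133.548) → (32.836,132.444) → (31.732,130.791) → (31.344,128.841) → (31.732,126.891) → (32.836,125.238) → (34.489,124.134) → (36.439,123.746) → (38.389,124.134) → (40.042,125.238) → (41.146,126.891) → (41.534,128.841) (closed)

; LightBurn 1.6.03
; GRBL device profile, absolute coords
G21
G90
G0 X34.516 Y118.667
M3 S394
G1 X33.335 Y194.322 F1586
G1 X41.671 Y177.164
G1 X72.436 Y39.723
G1 X52.722 Y172.238
M5
G0 X19.120 Y129.833
M3 S394
G1 X12.477 Y125.357 F1586
G1 X11.165 Y128.448
G1 X14.132 Y136.618
G1 X20.325 Y147.374
G1 X28.691 Y158.228
G1 X38.179 Y166.688
G1 X47.736 Y170.265
G1 X56.310 Y166.468
M5
G0 X28.092 Y134.065
M3 S805
G1 X49.450 Y134.065 F1616
G1 X49.450 Y39.167
G1 X28.092 Y39.167
G1 X28.092 Y134.065
M5
G0 X8.964 Y41.572
M3 S394
G1 X19.507 Y93.087 F1586
G1 X77.370 Y191.112
M5
G0 X3.143 Y124.928
M3 S805
G1 X29.286 Y124.928 F1616
G1 X29.286 Y99.250
G1 X3.143 Y99.250
G1 X3.143 Y124.928
M5
G0 X11.999 Y210.805
M3 S805
G1 X34.576 Y210.805 F1616
G1 X34.576 Y114.677
G1 X11.999 Y114.677
G1 X11.999 Y210.805
M5
G0 X33.900 Y139.165
M3 S805
G1 X63.414 Y139.165 F1616
G1 X63.414 Y81.217
G1 X33.900 Y81.217
G1 X33.900 Y139.165
M5
G0 X41.534 Y128.841
M3 S805
G1 X41.146 Y130.791 F1616
G1 X40.042 Y132.444
G1 X38.389 Y133.548
G1 X36.439 Y133.936
G1 X34.489 Y133.548
G1 X32.836 Y132.444
G1 X31.732 Y130.791
G1 X31.344 Y128.841
G1 X31.732 Y126.891
G1 X32.836 Y125.238
G1 X34.489 Y124.134
G1 X36.439 Y123.746
G1 X38.389 Y124.134
G1 X40.042 Y125.238
G1 X41.146 Y126.891
G1 X41.534 Y128.841
M5
G0 X0.000 Y0.000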